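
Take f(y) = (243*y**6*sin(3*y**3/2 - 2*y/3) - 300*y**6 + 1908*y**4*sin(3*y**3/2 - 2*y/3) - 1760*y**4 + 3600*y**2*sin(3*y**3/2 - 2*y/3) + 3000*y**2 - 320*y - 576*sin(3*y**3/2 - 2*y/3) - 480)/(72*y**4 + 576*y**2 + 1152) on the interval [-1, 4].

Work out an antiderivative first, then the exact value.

Antiderivative: F(y) = 5*y*(-5*y**4/3 + 4*y**2 - 2*y/3 - 2)/(4*(3*y**2/2 + 6)) - 3*cos(3*y**3/2 - 2*y/3)/4; value = -1099/18 - 3*cos(280/3)/4 + 3*cos(5/6)/4

For F(y) to be correct the identity F'(y) - f(y) = 0 must hold.
F(y) = 5*y*(-5*y**4/3 + 4*y**2 - 2*y/3 - 2)/(4*(3*y**2/2 + 6)) - 3*cos(3*y**3/2 - 2*y/3)/4 is an antiderivative of f.
Check: d/dy[5*y*(-5*y**4/3 + 4*y**2 - 2*y/3 - 2)/(4*(3*y**2/2 + 6)) - 3*cos(3*y**3/2 - 2*y/3)/4] = (243*y**6*sin(3*y**3/2 - 2*y/3) - 300*y**6 + 1908*y**4*sin(3*y**3/2 - 2*y/3) - 1760*y**4 + 3600*y**2*sin(3*y**3/2 - 2*y/3) + 3000*y**2 - 320*y - 576*sin(3*y**3/2 - 2*y/3) - 480)/(72*y**4 + 576*y**2 + 1152) = f(y).
F(4) = -551/9 - 3*cos(280/3)/4; F(-1) = -3*cos(5/6)/4 - 1/6.
Integral = F(4) - F(-1) = -1099/18 - 3*cos(280/3)/4 + 3*cos(5/6)/4.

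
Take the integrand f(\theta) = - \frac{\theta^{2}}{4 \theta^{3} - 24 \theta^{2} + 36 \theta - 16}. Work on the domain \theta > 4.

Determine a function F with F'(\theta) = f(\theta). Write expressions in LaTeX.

Factor the denominator (4 \left(\theta - 4\right) \left(\theta - 1\right)^{2}) and decompose: f = \frac{7}{36 \left(\theta - 1\right)} + \frac{1}{12 \left(\theta - 1\right)^{2}} - \frac{4}{9 \left(\theta - 4\right)}; each piece integrates to a log, atan, or power term.
Check: d/d\theta[\frac{- 16 \left(\theta - 1\right) \log{\left(\theta - 4 \right)} + 7 \left(\theta - 1\right) \log{\left(\theta - 1 \right)} - 3}{36 \left(\theta - 1\right)}] = - \frac{\theta^{2}}{4 \theta^{3} - 24 \theta^{2} + 36 \theta - 16} = f(\theta).

An antiderivative is F(\theta) = \frac{- 16 \left(\theta - 1\right) \log{\left(\theta - 4 \right)} + 7 \left(\theta - 1\right) \log{\left(\theta - 1 \right)} - 3}{36 \left(\theta - 1\right)}.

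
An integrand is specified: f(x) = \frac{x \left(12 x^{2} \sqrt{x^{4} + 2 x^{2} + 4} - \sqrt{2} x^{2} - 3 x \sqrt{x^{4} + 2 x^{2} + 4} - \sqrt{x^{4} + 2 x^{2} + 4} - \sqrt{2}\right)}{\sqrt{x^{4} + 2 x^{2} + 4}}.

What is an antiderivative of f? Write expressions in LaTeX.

A candidate is checked by its d/dx: the result must match f(x).
Check: d/dx[\frac{\sqrt{2} \left(18 \sqrt{2} x^{4} - 6 \sqrt{2} x^{3} - 3 \sqrt{2} x^{2} - 6 \sqrt{x^{4} + 2 x^{2} + 4} - 4 \sqrt{2}\right)}{12}] = \frac{12 x^{3} \sqrt{x^{4} + 2 x^{2} + 4} - \sqrt{2} x^{3} - 3 x^{2} \sqrt{x^{4} + 2 x^{2} + 4} - x \sqrt{x^{4} + 2 x^{2} + 4} - \sqrt{2} x}{\sqrt{x^{4} + 2 x^{2} + 4}}, which equals f(x).

An antiderivative is F(x) = \frac{\sqrt{2} \left(18 \sqrt{2} x^{4} - 6 \sqrt{2} x^{3} - 3 \sqrt{2} x^{2} - 6 \sqrt{x^{4} + 2 x^{2} + 4} - 4 \sqrt{2}\right)}{12}.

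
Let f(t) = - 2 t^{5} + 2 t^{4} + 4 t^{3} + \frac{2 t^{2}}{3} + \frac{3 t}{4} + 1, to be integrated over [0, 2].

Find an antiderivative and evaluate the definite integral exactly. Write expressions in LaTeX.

Antiderivative: F(t) = - \frac{t^{6}}{3} + \frac{2 t^{5}}{5} + t^{4} + \frac{2 t^{3}}{9} + \frac{3 t^{2}}{8} + t; value = \frac{1147}{90}

The integrand splits into summands that can be handled one at a time.
F(t) = - \frac{t^{6}}{3} + \frac{2 t^{5}}{5} + t^{4} + \frac{2 t^{3}}{9} + \frac{3 t^{2}}{8} + t is an antiderivative of f.
Check: d/dt[- \frac{t^{6}}{3} + \frac{2 t^{5}}{5} + t^{4} + \frac{2 t^{3}}{9} + \frac{3 t^{2}}{8} + t] = - 2 t^{5} + 2 t^{4} + 4 t^{3} + \frac{2 t^{2}}{3} + \frac{3 t}{4} + 1 = f(t).
F(2) = \frac{1147}{90}; F(0) = 0.
Integral = F(2) - F(0) = \frac{1147}{90}.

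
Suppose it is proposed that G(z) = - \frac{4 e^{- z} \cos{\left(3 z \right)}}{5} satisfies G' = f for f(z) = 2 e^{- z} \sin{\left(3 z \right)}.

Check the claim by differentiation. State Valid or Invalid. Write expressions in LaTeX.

d/dz[G] = \frac{\left(12 \sin{\left(3 z \right)} + 4 \cos{\left(3 z \right)}\right) e^{- z}}{5}
d/dz[G] - f(z) = \frac{\left(2 \sin{\left(3 z \right)} + 4 \cos{\left(3 z \right)}\right) e^{- z}}{5} != 0.

Invalid: d/dz[G] - f = \frac{\left(2 \sin{\left(3 z \right)} + 4 \cos{\left(3 z \right)}\right) e^{- z}}{5}, which is not 0.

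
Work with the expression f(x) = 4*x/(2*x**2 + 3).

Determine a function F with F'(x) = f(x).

An antiderivative is F(x) = log(x**2 + 3/2).

f matches the chain-rule pattern g'(h)*h' with inner function h(x) = x**2 + 3/2; substituting u = h(x) collapses the integral.
Check: d/dx[log(x**2 + 3/2)] = 4*x/(2*x**2 + 3) = f(x).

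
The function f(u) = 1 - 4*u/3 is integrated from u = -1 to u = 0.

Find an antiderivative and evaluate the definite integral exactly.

Antiderivative: F(u) = u*(3 - 2*u)/3; value = 5/3

Any candidate F(u) must reproduce f(u) exactly when differentiated.
F(u) = u*(3 - 2*u)/3 is an antiderivative of f.
Check: d/du[u*(3 - 2*u)/3] = 1 - 4*u/3 = f(u).
F(0) = 0; F(-1) = -5/3.
Integral = F(0) - F(-1) = 5/3.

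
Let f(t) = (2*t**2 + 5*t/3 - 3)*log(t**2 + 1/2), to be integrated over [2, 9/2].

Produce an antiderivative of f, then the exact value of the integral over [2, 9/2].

Antiderivative: F(t) = (-16*t**3 - 30*t**2 + 6*t*(4*t**2 + 5*t - 18)*log(t**2 + 1/2) + 240*t + 15*log(t**2 + 1/2) - 120*sqrt(2)*atan(sqrt(2)*t))/36; value = -2435/72 - 10*sqrt(2)*atan(9*sqrt(2)/2)/3 - 37*log(9/2)/12 + 10*sqrt(2)*atan(2*sqrt(2))/3 + 1549*log(83/4)/24

For F(t) to be correct the identity F'(t) - f(t) = 0 must hold.
F(t) = (-16*t**3 - 30*t**2 + 6*t*(4*t**2 + 5*t - 18)*log(t**2 + 1/2) + 240*t + 15*log(t**2 + 1/2) - 120*sqrt(2)*atan(sqrt(2)*t))/36 is an antiderivative of f.
Check: d/dt[(-16*t**3 - 30*t**2 + 6*t*(4*t**2 + 5*t - 18)*log(t**2 + 1/2) + 240*t + 15*log(t**2 + 1/2) - 120*sqrt(2)*atan(sqrt(2)*t))/36] = 2*t**2*log(t**2 + 1/2) + 5*t*log(t**2 + 1/2)/3 - 3*log(t**2 + 1/2), which equals f(t).
F(9/2) = -219/8 - 10*sqrt(2)*atan(9*sqrt(2)/2)/3 + 1549*log(83/4)/24; F(2) = -10*sqrt(2)*atan(2*sqrt(2))/3 + 37*log(9/2)/12 + 58/9.
Integral = F(9/2) - F(2) = -2435/72 - 10*sqrt(2)*atan(9*sqrt(2)/2)/3 - 37*log(9/2)/12 + 10*sqrt(2)*atan(2*sqrt(2))/3 + 1549*log(83/4)/24.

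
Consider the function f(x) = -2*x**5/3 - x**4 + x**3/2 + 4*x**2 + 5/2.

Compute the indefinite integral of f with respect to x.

The integrand splits into summands that can be handled one at a time.
Check: d/dx[x*(-40*x**5 - 72*x**4 + 45*x**3 + 480*x**2 + 900)/360] = -2*x**5/3 - x**4 + x**3/2 + 4*x**2 + 5/2 = f(x).

F(x) = x*(-40*x**5 - 72*x**4 + 45*x**3 + 480*x**2 + 900)/360 + C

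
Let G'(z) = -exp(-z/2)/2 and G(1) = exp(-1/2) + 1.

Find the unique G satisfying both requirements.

For G(z) to be correct, d/dz[G] must agree with the stated G'(z) identically.
A general antiderivative is exp(-z/2) + C.
The condition gives C = exp(-1/2) + 1 - (exp(-1/2)) = 1.
So G(z) = (exp(z/2) + 1)*exp(-z/2).
Check: d/dz[(exp(z/2) + 1)*exp(-z/2)] = -exp(-z/2)/2 = G'(z).

G(z) = (exp(z/2) + 1)*exp(-z/2)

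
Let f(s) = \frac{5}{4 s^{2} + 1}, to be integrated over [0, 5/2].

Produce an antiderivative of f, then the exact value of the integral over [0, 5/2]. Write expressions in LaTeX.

Whatever form F(s) takes, F'(s) = f(s) is non-negotiable.
F(s) = \frac{5 \operatorname{atan}{\left(2 s \right)}}{2} is an antiderivative of f.
Check: d/ds[\frac{5 \operatorname{atan}{\left(2 s \right)}}{2}] = \frac{5}{4 s^{2} + 1} = f(s).
F(5/2) = \frac{5 \operatorname{atan}{\left(5 \right)}}{2}; F(0) = 0.
Integral = F(5/2) - F(0) = \frac{5 \operatorname{atan}{\left(5 \right)}}{2}.

Antiderivative: F(s) = \frac{5 \operatorname{atan}{\left(2 s \right)}}{2}; value = \frac{5 \operatorname{atan}{\left(5 \right)}}{2}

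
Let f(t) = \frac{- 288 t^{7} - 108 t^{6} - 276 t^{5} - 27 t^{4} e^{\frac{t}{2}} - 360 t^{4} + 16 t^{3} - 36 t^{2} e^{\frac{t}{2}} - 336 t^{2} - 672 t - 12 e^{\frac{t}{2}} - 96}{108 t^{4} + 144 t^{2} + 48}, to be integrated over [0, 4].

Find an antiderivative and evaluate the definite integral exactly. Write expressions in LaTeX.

Antiderivative: F(t) = - \frac{12 t^{6} + 6 t^{5} - t^{4} + 40 t^{3} + 9 t^{2} e^{\frac{t}{2}} - 96 t^{2} + 24 t + 6 e^{\frac{t}{2}} - 120}{6 \left(3 t^{2} + 2\right)}; value = - \frac{1963}{10} - \frac{e^{2}}{2}

Whatever form F(t) takes, F'(t) = f(t) is non-negotiable.
F(t) = - \frac{12 t^{6} + 6 t^{5} - t^{4} + 40 t^{3} + 9 t^{2} e^{\frac{t}{2}} - 96 t^{2} + 24 t + 6 e^{\frac{t}{2}} - 120}{6 \left(3 t^{2} + 2\right)} is an antiderivative of f.
Check: d/dt[- \frac{12 t^{6} + 6 t^{5} - t^{4} + 40 t^{3} + 9 t^{2} e^{\frac{t}{2}} - 96 t^{2} + 24 t + 6 e^{\frac{t}{2}} - 120}{6 \left(3 t^{2} + 2\right)}] = \frac{- 288 t^{7} - 108 t^{6} - 276 t^{5} - 27 t^{4} e^{\frac{t}{2}} - 360 t^{4} + 16 t^{3} - 36 t^{2} e^{\frac{t}{2}} - 336 t^{2} - 672 t - 12 e^{\frac{t}{2}} - 96}{108 t^{4} + 144 t^{2} + 48} = f(t).
F(4) = - \frac{934}{5} - \frac{e^{2}}{2}; F(0) = \frac{19}{2}.
Integral = F(4) - F(0) = - \frac{1963}{10} - \frac{e^{2}}{2}.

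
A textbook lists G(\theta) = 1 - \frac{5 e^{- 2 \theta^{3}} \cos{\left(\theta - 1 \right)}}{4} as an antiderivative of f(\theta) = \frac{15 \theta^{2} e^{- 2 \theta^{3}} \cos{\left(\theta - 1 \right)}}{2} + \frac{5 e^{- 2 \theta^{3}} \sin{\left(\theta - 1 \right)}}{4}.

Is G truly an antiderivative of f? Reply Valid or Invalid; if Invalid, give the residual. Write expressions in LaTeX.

d/d\theta[G] = \frac{\left(30 \theta^{2} \cos{\left(\theta - 1 \right)} + 5 \sin{\left(\theta - 1 \right)}\right) e^{- 2 \theta^{3}}}{4}
This equals f(\theta) exactly, so the claim holds.

Valid - the claim checks out under differentiation.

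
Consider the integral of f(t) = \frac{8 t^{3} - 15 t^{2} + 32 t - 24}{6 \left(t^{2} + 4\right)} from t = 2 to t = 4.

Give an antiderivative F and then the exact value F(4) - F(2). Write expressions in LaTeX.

Antiderivative: F(t) = \frac{4 t^{2} - 15 t + 18 \operatorname{atan}{\left(\frac{t}{2} \right)}}{6}; value = - \frac{3 \pi}{4} + 3 + 3 \operatorname{atan}{\left(2 \right)}

For F(t) to be correct the identity F'(t) - f(t) = 0 must hold.
F(t) = \frac{4 t^{2} - 15 t + 18 \operatorname{atan}{\left(\frac{t}{2} \right)}}{6} is an antiderivative of f.
Check: d/dt[\frac{4 t^{2} - 15 t + 18 \operatorname{atan}{\left(\frac{t}{2} \right)}}{6}] = \frac{8 t^{3} - 15 t^{2} + 32 t - 24}{6 t^{2} + 24}, which equals f(t).
F(4) = \frac{2}{3} + 3 \operatorname{atan}{\left(2 \right)}; F(2) = - \frac{7}{3} + \frac{3 \pi}{4}.
Integral = F(4) - F(2) = - \frac{3 \pi}{4} + 3 + 3 \operatorname{atan}{\left(2 \right)}.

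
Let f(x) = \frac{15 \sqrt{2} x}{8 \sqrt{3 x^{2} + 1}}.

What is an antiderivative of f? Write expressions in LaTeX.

f matches the chain-rule pattern g'(h)*h' with inner function h(x) = \frac{3 x^{2}}{2} + \frac{1}{2}; substituting u = h(x) collapses the integral.
Check: d/dx[\frac{5 \sqrt{2} \sqrt{3 x^{2} + 1}}{8}] = \frac{15 \sqrt{2} x}{8 \sqrt{3 x^{2} + 1}} = f(x).

An antiderivative is F(x) = \frac{5 \sqrt{2} \sqrt{3 x^{2} + 1}}{8}.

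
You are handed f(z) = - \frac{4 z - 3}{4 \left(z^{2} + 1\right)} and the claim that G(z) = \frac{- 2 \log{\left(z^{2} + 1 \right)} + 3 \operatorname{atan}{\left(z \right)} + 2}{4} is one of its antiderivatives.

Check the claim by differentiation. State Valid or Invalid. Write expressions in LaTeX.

d/dz[G] = \frac{3 - 4 z}{4 z^{2} + 4}
This equals f(z) exactly, so the claim holds.

Valid: G'(z) = f(z).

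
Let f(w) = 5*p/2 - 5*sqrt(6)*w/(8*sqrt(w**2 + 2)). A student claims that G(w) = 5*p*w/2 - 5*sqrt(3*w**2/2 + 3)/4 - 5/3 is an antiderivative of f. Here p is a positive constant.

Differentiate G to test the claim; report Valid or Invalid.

d/dw[G] = (20*p*sqrt(w**2 + 2) - 5*sqrt(6)*w)/(8*sqrt(w**2 + 2))
This equals f(w) exactly, so the claim holds.

Valid: G'(w) = f(w).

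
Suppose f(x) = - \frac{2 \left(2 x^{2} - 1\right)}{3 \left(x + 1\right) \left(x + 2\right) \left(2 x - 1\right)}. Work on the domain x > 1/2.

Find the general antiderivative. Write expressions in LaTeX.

F(x) = \frac{2 \log{\left(x - \frac{1}{2} \right)}}{45} + \frac{2 \log{\left(x + 1 \right)}}{9} - \frac{14 \log{\left(x + 2 \right)}}{15} + C

Factor the denominator (3 \left(x + 1\right) \left(x + 2\right) \left(2 x - 1\right)) and decompose: f = \frac{4}{45 \left(2 x - 1\right)} - \frac{14}{15 \left(x + 2\right)} + \frac{2}{9 \left(x + 1\right)}; each piece integrates to a log, atan, or power term.
Check: d/dx[\frac{2 \log{\left(x - \frac{1}{2} \right)}}{45} + \frac{2 \log{\left(x + 1 \right)}}{9} - \frac{14 \log{\left(x + 2 \right)}}{15}] = \frac{2 - 4 x^{2}}{6 x^{3} + 15 x^{2} + 3 x - 6}, which equals f(x).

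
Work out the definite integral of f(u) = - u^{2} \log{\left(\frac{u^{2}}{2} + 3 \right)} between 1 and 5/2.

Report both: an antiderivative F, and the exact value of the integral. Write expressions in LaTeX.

Antiderivative: F(u) = \frac{- 3 u^{3} \log{\left(\frac{u^{2}}{2} + 3 \right)} + 2 u^{3} - 36 u + 36 \sqrt{6} \operatorname{atan}{\left(\frac{\sqrt{6} u}{6} \right)}}{9}; value = - \frac{125 \log{\left(\frac{49}{8} \right)}}{24} - 4 \sqrt{6} \operatorname{atan}{\left(\frac{\sqrt{6}}{6} \right)} - \frac{11}{4} + \frac{\log{\left(\frac{7}{2} \right)}}{3} + 4 \sqrt{6} \operatorname{atan}{\left(\frac{5 \sqrt{6}}{12} \right)}

Whatever form F(u) takes, F'(u) = f(u) is non-negotiable.
F(u) = \frac{- 3 u^{3} \log{\left(\frac{u^{2}}{2} + 3 \right)} + 2 u^{3} - 36 u + 36 \sqrt{6} \operatorname{atan}{\left(\frac{\sqrt{6} u}{6} \right)}}{9} is an antiderivative of f.
Check: d/du[\frac{- 3 u^{3} \log{\left(\frac{u^{2}}{2} + 3 \right)} + 2 u^{3} - 36 u + 36 \sqrt{6} \operatorname{atan}{\left(\frac{\sqrt{6} u}{6} \right)}}{9}] = - u^{2} \log{\left(\frac{u^{2}}{2} + 3 \right)} = f(u).
F(5/2) = - \frac{125 \log{\left(\frac{49}{8} \right)}}{24} - \frac{235}{36} + 4 \sqrt{6} \operatorname{atan}{\left(\frac{5 \sqrt{6}}{12} \right)}; F(1) = - \frac{34}{9} - \frac{\log{\left(\frac{7}{2} \right)}}{3} + 4 \sqrt{6} \operatorname{atan}{\left(\frac{\sqrt{6}}{6} \right)}.
Integral = F(5/2) - F(1) = - \frac{125 \log{\left(\frac{49}{8} \right)}}{24} - 4 \sqrt{6} \operatorname{atan}{\left(\frac{\sqrt{6}}{6} \right)} - \frac{11}{4} + \frac{\log{\left(\frac{7}{2} \right)}}{3} + 4 \sqrt{6} \operatorname{atan}{\left(\frac{5 \sqrt{6}}{12} \right)}.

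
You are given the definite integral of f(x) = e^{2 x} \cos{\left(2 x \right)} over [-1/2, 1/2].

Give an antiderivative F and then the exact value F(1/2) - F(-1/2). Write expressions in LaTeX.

Antiderivative: F(x) = \frac{\left(\sin{\left(2 x \right)} + \cos{\left(2 x \right)}\right) e^{2 x}}{4}; value = - \frac{\cos{\left(1 \right)}}{4 e} + \frac{\sin{\left(1 \right)}}{4 e} + \frac{e \cos{\left(1 \right)}}{4} + \frac{e \sin{\left(1 \right)}}{4}

A first test for any F(x): its x-derivative must equal f(x) identically.
F(x) = \frac{\left(\sin{\left(2 x \right)} + \cos{\left(2 x \right)}\right) e^{2 x}}{4} is an antiderivative of f.
Check: d/dx[\frac{\left(\sin{\left(2 x \right)} + \cos{\left(2 x \right)}\right) e^{2 x}}{4}] = e^{2 x} \cos{\left(2 x \right)} = f(x).
F(1/2) = \frac{e \cos{\left(1 \right)}}{4} + \frac{e \sin{\left(1 \right)}}{4}; F(-1/2) = - \frac{\sin{\left(1 \right)}}{4 e} + \frac{\cos{\left(1 \right)}}{4 e}.
Integral = F(1/2) - F(-1/2) = - \frac{\cos{\left(1 \right)}}{4 e} + \frac{\sin{\left(1 \right)}}{4 e} + \frac{e \cos{\left(1 \right)}}{4} + \frac{e \sin{\left(1 \right)}}{4}.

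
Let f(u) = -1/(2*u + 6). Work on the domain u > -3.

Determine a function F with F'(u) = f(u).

An antiderivative is F(u) = -log(u + 3)/2.

Since d/du undoes antidifferentiation here, F'(u) = f(u) is required of F(u).
Check: d/du[-log(u + 3)/2] = -1/(2*u + 6) = f(u).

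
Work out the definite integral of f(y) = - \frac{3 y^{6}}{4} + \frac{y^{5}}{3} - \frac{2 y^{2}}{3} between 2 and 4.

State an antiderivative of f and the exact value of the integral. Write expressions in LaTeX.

Antiderivative: F(y) = - \frac{3 y^{7}}{28} + \frac{y^{6}}{18} - \frac{2 y^{3}}{9}; value = - \frac{96400}{63}

Integrate term by term and add the pieces.
F(y) = - \frac{3 y^{7}}{28} + \frac{y^{6}}{18} - \frac{2 y^{3}}{9} is an antiderivative of f.
Check: d/dy[- \frac{3 y^{7}}{28} + \frac{y^{6}}{18} - \frac{2 y^{3}}{9}] = - \frac{3 y^{6}}{4} + \frac{y^{5}}{3} - \frac{2 y^{2}}{3} = f(y).
F(4) = - \frac{32384}{21}; F(2) = - \frac{752}{63}.
Integral = F(4) - F(2) = - \frac{96400}{63}.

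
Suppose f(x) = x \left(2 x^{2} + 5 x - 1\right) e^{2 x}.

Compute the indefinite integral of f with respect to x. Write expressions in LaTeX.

F(x) = x^{3} e^{2 x} + x^{2} e^{2 x} - \frac{3 x e^{2 x}}{2} + \frac{3 e^{2 x}}{4} + C

Recognize the product-rule pattern: f = u'v + uv' with u = x^{3} + x^{2} - \frac{3 x}{2} + \frac{3}{4}, v = e^{2 x}, so integration by parts undoes it.
Check: d/dx[x^{3} e^{2 x} + x^{2} e^{2 x} - \frac{3 x e^{2 x}}{2} + \frac{3 e^{2 x}}{4}] = 2 x^{3} e^{2 x} + 5 x^{2} e^{2 x} - x e^{2 x}, which equals f(x).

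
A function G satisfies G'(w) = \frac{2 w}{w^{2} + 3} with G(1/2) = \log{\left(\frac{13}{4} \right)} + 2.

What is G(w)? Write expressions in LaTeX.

G(w) = \log{\left(w^{2} + 3 \right)} + 2

The substitution u = w^{2} + 3 works: G'(w) is exactly (dG/du)*(du/dw) for that inner function.
A general antiderivative is \log{\left(w^{2} + 3 \right)} + C.
The condition gives C = \log{\left(\frac{13}{4} \right)} + 2 - (\log{\left(\frac{13}{4} \right)}) = 2.
So G(w) = \log{\left(w^{2} + 3 \right)} + 2.
Check: d/dw[\log{\left(w^{2} + 3 \right)} + 2] = \frac{2 w}{w^{2} + 3} = G'(w).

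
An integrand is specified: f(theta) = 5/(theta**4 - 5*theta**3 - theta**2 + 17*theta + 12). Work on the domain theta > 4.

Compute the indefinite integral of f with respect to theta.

The denominator factors as (theta - 4)*(theta - 3)*(theta + 1)**2; partial fractions split f into directly integrable pieces: 9/(80*(theta + 1)) + 1/(4*(theta + 1)**2) - 5/(16*(theta - 3)) + 1/(5*(theta - 4)).
Check: d/dtheta[(16*theta*log(theta - 4) - 25*theta*log(theta - 3) + 9*theta*log(theta + 1) + 16*log(theta - 4) - 25*log(theta - 3) + 9*log(theta + 1) - 20)/(80*(theta + 1))] = 5/(theta**4 - 5*theta**3 - theta**2 + 17*theta + 12) = f(theta).

F(theta) = (16*theta*log(theta - 4) - 25*theta*log(theta - 3) + 9*theta*log(theta + 1) + 16*log(theta - 4) - 25*log(theta - 3) + 9*log(theta + 1) - 20)/(80*(theta + 1)) + C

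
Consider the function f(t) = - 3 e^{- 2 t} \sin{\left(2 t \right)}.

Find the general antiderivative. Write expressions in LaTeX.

F(t) = \frac{3 e^{- 2 t} \sin{\left(2 t \right)}}{4} + \frac{3 e^{- 2 t} \cos{\left(2 t \right)}}{4} + C

Since d/dt undoes antidifferentiation here, F'(t) = f(t) is required of F(t).
Check: d/dt[\frac{3 e^{- 2 t} \sin{\left(2 t \right)}}{4} + \frac{3 e^{- 2 t} \cos{\left(2 t \right)}}{4}] = - 3 e^{- 2 t} \sin{\left(2 t \right)} = f(t).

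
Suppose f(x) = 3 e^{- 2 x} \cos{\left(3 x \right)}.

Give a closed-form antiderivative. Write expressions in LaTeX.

An antiderivative is F(x) = \frac{9 e^{- 2 x} \sin{\left(3 x \right)}}{13} - \frac{6 e^{- 2 x} \cos{\left(3 x \right)}}{13}.

A candidate is checked by its d/dx: the result must match f(x).
Check: d/dx[\frac{9 e^{- 2 x} \sin{\left(3 x \right)}}{13} - \frac{6 e^{- 2 x} \cos{\left(3 x \right)}}{13}] = 3 e^{- 2 x} \cos{\left(3 x \right)} = f(x).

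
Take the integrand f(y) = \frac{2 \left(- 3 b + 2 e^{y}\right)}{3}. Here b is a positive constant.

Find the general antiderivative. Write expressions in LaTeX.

F(y) = - \frac{2 \left(3 b y - 2 e^{y}\right)}{3} + C

A candidate is checked by its d/dy: the result must match f(y).
Check: d/dy[- \frac{2 \left(3 b y - 2 e^{y}\right)}{3}] = - 2 b + \frac{4 e^{y}}{3}, which equals f(y).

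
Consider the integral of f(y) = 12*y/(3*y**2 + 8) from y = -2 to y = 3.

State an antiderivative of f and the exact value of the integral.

Antiderivative: F(y) = 2*log(3*y**2/2 + 4); value = -2*log(10) + 2*log(35/2)

The substitution u = 3*y**2/2 + 4 works: f is exactly (dF/du)*(du/dy) for that inner function.
F(y) = 2*log(3*y**2/2 + 4) is an antiderivative of f.
Check: d/dy[2*log(3*y**2/2 + 4)] = 12*y/(3*y**2 + 8) = f(y).
F(3) = 2*log(35/2); F(-2) = 2*log(10).
Integral = F(3) - F(-2) = -2*log(10) + 2*log(35/2).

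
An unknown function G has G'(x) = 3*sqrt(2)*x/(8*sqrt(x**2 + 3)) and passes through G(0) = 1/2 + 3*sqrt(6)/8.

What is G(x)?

G'(x) matches the chain-rule pattern g'(h)*h' with inner function h(x) = x**2/2 + 3/2; substituting u = h(x) collapses the integral.
A general antiderivative is 3*sqrt(x**2/2 + 3/2)/4 + C.
The condition gives C = 1/2 + 3*sqrt(6)/8 - (3*sqrt(6)/8) = 1/2.
So G(x) = (3*sqrt(2)*sqrt(x**2 + 3) + 4)/8.
Check: d/dx[(3*sqrt(2)*sqrt(x**2 + 3) + 4)/8] = 3*sqrt(2)*x/(8*sqrt(x**2 + 3)) = G'(x).

G(x) = (3*sqrt(2)*sqrt(x**2 + 3) + 4)/8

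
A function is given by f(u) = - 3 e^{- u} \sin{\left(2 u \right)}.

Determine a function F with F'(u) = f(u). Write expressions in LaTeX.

An antiderivative is F(u) = \frac{3 \left(\sin{\left(2 u \right)} + 2 \cos{\left(2 u \right)}\right) e^{- u}}{5}.

Any candidate F(u) must reproduce f(u) exactly when differentiated.
Check: d/du[\frac{3 \left(\sin{\left(2 u \right)} + 2 \cos{\left(2 u \right)}\right) e^{- u}}{5}] = - 3 e^{- u} \sin{\left(2 u \right)} = f(u).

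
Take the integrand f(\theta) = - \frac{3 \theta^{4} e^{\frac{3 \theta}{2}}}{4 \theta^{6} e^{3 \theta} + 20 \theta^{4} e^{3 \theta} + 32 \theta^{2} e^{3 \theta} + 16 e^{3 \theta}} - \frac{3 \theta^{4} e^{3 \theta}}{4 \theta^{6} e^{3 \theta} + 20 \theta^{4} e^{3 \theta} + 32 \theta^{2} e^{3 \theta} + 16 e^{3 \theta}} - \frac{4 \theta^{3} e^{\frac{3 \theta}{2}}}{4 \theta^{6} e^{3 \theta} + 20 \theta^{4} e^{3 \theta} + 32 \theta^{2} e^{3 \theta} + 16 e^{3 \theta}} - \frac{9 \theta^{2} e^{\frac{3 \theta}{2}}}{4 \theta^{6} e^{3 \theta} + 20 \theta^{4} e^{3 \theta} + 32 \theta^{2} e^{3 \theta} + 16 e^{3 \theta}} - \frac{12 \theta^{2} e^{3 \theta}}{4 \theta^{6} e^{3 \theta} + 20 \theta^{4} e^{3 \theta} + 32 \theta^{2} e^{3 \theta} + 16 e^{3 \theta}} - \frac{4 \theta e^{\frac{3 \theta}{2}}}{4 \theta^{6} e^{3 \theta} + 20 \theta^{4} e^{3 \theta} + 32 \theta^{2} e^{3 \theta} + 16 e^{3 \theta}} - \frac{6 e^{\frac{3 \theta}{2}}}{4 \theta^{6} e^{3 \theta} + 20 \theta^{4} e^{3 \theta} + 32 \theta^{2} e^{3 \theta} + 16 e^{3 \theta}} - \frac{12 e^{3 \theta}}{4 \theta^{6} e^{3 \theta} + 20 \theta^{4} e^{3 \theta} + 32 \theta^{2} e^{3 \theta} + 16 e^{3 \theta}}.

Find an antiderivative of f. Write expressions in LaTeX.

An antiderivative is F(\theta) = \frac{\left(- 3 \left(\theta^{2} + 2\right) e^{\frac{3 \theta}{2}} \operatorname{atan}{\left(\theta \right)} + 2\right) e^{- \frac{3 \theta}{2}}}{4 \left(\theta^{2} + 2\right)}.

The integrand splits into summands that can be handled one at a time.
Check: d/d\theta[\frac{\left(- 3 \left(\theta^{2} + 2\right) e^{\frac{3 \theta}{2}} \operatorname{atan}{\left(\theta \right)} + 2\right) e^{- \frac{3 \theta}{2}}}{4 \left(\theta^{2} + 2\right)}] = \frac{- 3 \theta^{4} e^{\frac{3 \theta}{2}} - 3 \theta^{4} e^{3 \theta} - 4 \theta^{3} e^{\frac{3 \theta}{2}} - 9 \theta^{2} e^{\frac{3 \theta}{2}} - 12 \theta^{2} e^{3 \theta} - 4 \theta e^{\frac{3 \theta}{2}} - 6 e^{\frac{3 \theta}{2}} - 12 e^{3 \theta}}{4 \theta^{6} e^{3 \theta} + 20 \theta^{4} e^{3 \theta} + 32 \theta^{2} e^{3 \theta} + 16 e^{3 \theta}}, which equals f(\theta).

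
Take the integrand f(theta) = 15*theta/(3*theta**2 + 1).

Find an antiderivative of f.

f matches the chain-rule pattern g'(h)*h' with inner function h(theta) = 2*theta**2 + 2/3; substituting u = h(theta) collapses the integral.
Check: d/dtheta[5*log(2*theta**2 + 2/3)/2] = 15*theta/(3*theta**2 + 1) = f(theta).

An antiderivative is F(theta) = 5*log(2*theta**2 + 2/3)/2.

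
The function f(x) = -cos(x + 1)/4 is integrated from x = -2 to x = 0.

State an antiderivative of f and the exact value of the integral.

Check any antiderivative F(x) by computing F'(x) and comparing it with f(x).
F(x) = -sin(x + 1)/4 is an antiderivative of f.
Check: d/dx[-sin(x + 1)/4] = -cos(x + 1)/4 = f(x).
F(0) = -sin(1)/4; F(-2) = sin(1)/4.
Integral = F(0) - F(-2) = -sin(1)/2.

Antiderivative: F(x) = -sin(x + 1)/4; value = -sin(1)/2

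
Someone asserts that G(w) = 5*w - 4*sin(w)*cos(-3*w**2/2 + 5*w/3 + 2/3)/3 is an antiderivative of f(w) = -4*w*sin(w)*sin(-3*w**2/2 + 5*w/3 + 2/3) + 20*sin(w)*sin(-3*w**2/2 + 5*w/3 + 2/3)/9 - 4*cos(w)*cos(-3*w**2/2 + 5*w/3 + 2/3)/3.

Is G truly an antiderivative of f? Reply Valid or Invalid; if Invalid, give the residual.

d/dw[G] = -4*w*sin(w)*sin(-3*w**2/2 + 5*w/3 + 2/3) + 20*sin(w)*sin(-3*w**2/2 + 5*w/3 + 2/3)/9 - 4*cos(w)*cos(-3*w**2/2 + 5*w/3 + 2/3)/3 + 5
d/dw[G] - f(w) = 5 != 0.

Invalid: d/dw[G] - f = 5, which is not 0.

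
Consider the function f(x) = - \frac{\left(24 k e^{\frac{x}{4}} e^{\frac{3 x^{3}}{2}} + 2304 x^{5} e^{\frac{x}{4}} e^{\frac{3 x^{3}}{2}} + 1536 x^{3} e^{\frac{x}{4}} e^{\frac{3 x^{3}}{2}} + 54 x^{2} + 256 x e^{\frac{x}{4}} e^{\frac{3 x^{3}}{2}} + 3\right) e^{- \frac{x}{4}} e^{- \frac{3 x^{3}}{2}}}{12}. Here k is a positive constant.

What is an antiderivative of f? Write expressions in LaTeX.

An antiderivative is F(x) = - 2 k x - 4 \left(2 x^{2} + \frac{2}{3}\right)^{3} + e^{- \frac{3 x^{3}}{2} - \frac{x}{4}}.

An antiderivative F(x) passes only if d/dx[F] lands on f(x) exactly.
Check: d/dx[- 2 k x - 4 \left(2 x^{2} + \frac{2}{3}\right)^{3} + e^{- \frac{3 x^{3}}{2} - \frac{x}{4}}] = \frac{\left(- 24 k e^{\frac{x}{4}} e^{\frac{3 x^{3}}{2}} - 2304 x^{5} e^{\frac{x}{4}} e^{\frac{3 x^{3}}{2}} - 1536 x^{3} e^{\frac{x}{4}} e^{\frac{3 x^{3}}{2}} - 54 x^{2} - 256 x e^{\frac{x}{4}} e^{\frac{3 x^{3}}{2}} - 3\right) e^{- \frac{x}{4}} e^{- \frac{3 x^{3}}{2}}}{12}, which equals f(x).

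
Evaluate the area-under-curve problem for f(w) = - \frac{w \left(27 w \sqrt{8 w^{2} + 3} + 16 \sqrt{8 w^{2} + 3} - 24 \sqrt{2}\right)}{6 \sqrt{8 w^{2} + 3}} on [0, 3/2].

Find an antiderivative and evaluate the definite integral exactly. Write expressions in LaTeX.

An antiderivative F(w) passes only if d/dw[F] lands on f(w) exactly.
F(w) = - \frac{9 w^{3} + 8 w^{2} - 3 \sqrt{2} \sqrt{8 w^{2} + 3} - 3}{6} is an antiderivative of f.
Check: d/dw[- \frac{9 w^{3} + 8 w^{2} - 3 \sqrt{2} \sqrt{8 w^{2} + 3} - 3}{6}] = \frac{- 27 w^{2} \sqrt{8 w^{2} + 3} - 16 w \sqrt{8 w^{2} + 3} + 24 \sqrt{2} w}{6 \sqrt{8 w^{2} + 3}}, which equals f(w).
F(3/2) = - \frac{121}{16} + \frac{\sqrt{42}}{2}; F(0) = \frac{1}{2} + \frac{\sqrt{6}}{2}.
Integral = F(3/2) - F(0) = - \frac{129}{16} - \frac{\sqrt{6}}{2} + \frac{\sqrt{42}}{2}.

Antiderivative: F(w) = - \frac{9 w^{3} + 8 w^{2} - 3 \sqrt{2} \sqrt{8 w^{2} + 3} - 3}{6}; value = - \frac{129}{16} - \frac{\sqrt{6}}{2} + \frac{\sqrt{42}}{2}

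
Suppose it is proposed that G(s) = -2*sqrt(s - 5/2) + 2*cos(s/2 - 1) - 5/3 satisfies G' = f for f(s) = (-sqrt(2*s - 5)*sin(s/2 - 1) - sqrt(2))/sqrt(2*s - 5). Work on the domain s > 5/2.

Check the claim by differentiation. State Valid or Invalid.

Valid - the claim checks out under differentiation.

d/ds[G] = (-sqrt(2*s - 5)*sin(s/2 - 1) - sqrt(2))/sqrt(2*s - 5)
This equals f(s) exactly, so the claim holds.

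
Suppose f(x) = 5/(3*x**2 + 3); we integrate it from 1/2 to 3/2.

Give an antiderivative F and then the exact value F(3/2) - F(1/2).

Differentiate the proposed F(x) back; it has to land on f(x) exactly.
F(x) = 5*atan(x)/3 is an antiderivative of f.
Check: d/dx[5*atan(x)/3] = 5/(3*x**2 + 3) = f(x).
F(3/2) = 5*atan(3/2)/3; F(1/2) = 5*atan(1/2)/3.
Integral = F(3/2) - F(1/2) = -5*atan(1/2)/3 + 5*atan(3/2)/3.

Antiderivative: F(x) = 5*atan(x)/3; value = -5*atan(1/2)/3 + 5*atan(3/2)/3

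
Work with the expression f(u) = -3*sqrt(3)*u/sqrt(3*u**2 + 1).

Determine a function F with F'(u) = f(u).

An antiderivative is F(u) = -sqrt(3)*sqrt(3*u**2 + 1).

f matches the chain-rule pattern g'(h)*h' with inner function h(u) = u**2 + 1/3; substituting w = h(u) collapses the integral.
Check: d/du[-sqrt(3)*sqrt(3*u**2 + 1)] = -3*sqrt(3)*u/sqrt(3*u**2 + 1) = f(u).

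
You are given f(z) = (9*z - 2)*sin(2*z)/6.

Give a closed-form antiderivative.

An antiderivative is F(z) = (-18*z*cos(2*z) + 9*sin(2*z) + 4*cos(2*z))/24.

An antiderivative F(z) passes only if d/dz[F] lands on f(z) exactly.
Check: d/dz[(-18*z*cos(2*z) + 9*sin(2*z) + 4*cos(2*z))/24] = 3*z*sin(2*z)/2 - sin(2*z)/3, which equals f(z).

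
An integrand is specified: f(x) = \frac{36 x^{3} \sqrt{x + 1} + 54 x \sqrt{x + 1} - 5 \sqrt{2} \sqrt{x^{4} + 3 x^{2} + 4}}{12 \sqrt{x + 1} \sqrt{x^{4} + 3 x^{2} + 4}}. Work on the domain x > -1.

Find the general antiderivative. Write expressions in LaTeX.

F(x) = - \frac{5 \sqrt{\frac{x}{2} + \frac{1}{2}}}{3} + \frac{3 \sqrt{x^{4} + 3 x^{2} + 4}}{2} + C

Since d/dx undoes antidifferentiation here, F'(x) = f(x) is required of F(x).
Check: d/dx[- \frac{5 \sqrt{\frac{x}{2} + \frac{1}{2}}}{3} + \frac{3 \sqrt{x^{4} + 3 x^{2} + 4}}{2}] = \frac{36 x^{3} \sqrt{x + 1} + 54 x \sqrt{x + 1} - 5 \sqrt{2} \sqrt{x^{4} + 3 x^{2} + 4}}{12 \sqrt{x + 1} \sqrt{x^{4} + 3 x^{2} + 4}} = f(x).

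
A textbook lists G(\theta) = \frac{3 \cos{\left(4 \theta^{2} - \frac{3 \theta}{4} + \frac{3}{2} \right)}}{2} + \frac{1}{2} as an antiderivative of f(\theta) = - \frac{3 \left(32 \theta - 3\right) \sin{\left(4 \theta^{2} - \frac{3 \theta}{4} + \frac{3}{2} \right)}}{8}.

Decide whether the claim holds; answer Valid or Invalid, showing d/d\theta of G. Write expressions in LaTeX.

Valid. The derivative of G reproduces f.

d/d\theta[G] = - 12 \theta \sin{\left(4 \theta^{2} - \frac{3 \theta}{4} + \frac{3}{2} \right)} + \frac{9 \sin{\left(4 \theta^{2} - \frac{3 \theta}{4} + \frac{3}{2} \right)}}{8}
This equals f(\theta) exactly, so the claim holds.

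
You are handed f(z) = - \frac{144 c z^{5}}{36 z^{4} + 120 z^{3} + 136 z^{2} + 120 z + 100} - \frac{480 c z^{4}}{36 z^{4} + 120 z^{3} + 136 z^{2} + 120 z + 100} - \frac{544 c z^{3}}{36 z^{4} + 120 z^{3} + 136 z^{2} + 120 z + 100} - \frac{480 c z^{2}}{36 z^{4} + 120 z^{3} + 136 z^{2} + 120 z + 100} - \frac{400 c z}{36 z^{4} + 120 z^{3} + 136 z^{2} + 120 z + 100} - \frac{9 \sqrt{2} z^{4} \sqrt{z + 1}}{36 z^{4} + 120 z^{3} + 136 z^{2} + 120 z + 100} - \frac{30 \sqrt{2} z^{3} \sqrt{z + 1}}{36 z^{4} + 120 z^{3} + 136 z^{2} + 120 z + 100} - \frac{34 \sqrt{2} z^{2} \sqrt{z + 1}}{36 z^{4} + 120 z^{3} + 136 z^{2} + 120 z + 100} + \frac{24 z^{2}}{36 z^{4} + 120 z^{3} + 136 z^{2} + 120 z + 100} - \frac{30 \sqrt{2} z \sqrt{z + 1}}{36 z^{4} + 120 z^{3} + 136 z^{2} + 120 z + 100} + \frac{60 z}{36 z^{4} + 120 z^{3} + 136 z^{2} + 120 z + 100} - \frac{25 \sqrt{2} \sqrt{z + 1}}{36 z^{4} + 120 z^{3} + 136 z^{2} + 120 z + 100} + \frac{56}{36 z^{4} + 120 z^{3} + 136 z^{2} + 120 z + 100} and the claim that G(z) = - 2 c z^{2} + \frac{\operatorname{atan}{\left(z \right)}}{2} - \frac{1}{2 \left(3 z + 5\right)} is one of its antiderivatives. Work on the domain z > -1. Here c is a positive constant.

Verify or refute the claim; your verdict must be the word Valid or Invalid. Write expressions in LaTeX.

Invalid: d/dz[G] - f = \frac{\sqrt{2} \sqrt{z + 1}}{4}, which is not 0.

d/dz[G] = \frac{- 36 c z^{5} - 120 c z^{4} - 136 c z^{3} - 120 c z^{2} - 100 c z + 6 z^{2} + 15 z + 14}{9 z^{4} + 30 z^{3} + 34 z^{2} + 30 z + 25}
d/dz[G] - f(z) = \frac{\sqrt{2} \sqrt{z + 1}}{4} != 0.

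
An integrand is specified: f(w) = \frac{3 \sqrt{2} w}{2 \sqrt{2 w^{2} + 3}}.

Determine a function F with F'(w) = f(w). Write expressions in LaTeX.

The substitution u = w^{2} + \frac{3}{2} works: f is exactly (dF/du)*(du/dw) for that inner function.
Check: d/dw[\frac{3 \sqrt{w^{2} + \frac{3}{2}}}{2}] = \frac{3 \sqrt{2} w}{2 \sqrt{2 w^{2} + 3}} = f(w).

An antiderivative is F(w) = \frac{3 \sqrt{w^{2} + \frac{3}{2}}}{2}.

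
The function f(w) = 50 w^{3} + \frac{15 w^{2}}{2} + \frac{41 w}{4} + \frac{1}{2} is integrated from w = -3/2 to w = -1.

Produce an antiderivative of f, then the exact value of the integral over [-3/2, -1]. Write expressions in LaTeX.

The substitution u = \frac{5 w^{2}}{2} + \frac{w}{4} + \frac{1}{2} works: f is exactly (dF/du)*(du/dw) for that inner function.
F(w) = \frac{\left(10 w^{2} + w + 2\right)^{2}}{8} is an antiderivative of f.
Check: d/dw[\frac{\left(10 w^{2} + w + 2\right)^{2}}{8}] = 50 w^{3} + \frac{15 w^{2}}{2} + \frac{41 w}{4} + \frac{1}{2} = f(w).
F(-1) = \frac{121}{8}; F(-3/2) = \frac{529}{8}.
Integral = F(-1) - F(-3/2) = -51.

Antiderivative: F(w) = \frac{\left(10 w^{2} + w + 2\right)^{2}}{8}; value = -51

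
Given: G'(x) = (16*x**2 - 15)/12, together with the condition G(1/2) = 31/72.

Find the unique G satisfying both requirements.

Since d/dx undoes antidifferentiation here, G(x) must give back the stated G'(x).
A general antiderivative is 4*x**3/9 - 5*x/4 + C.
The condition gives C = 31/72 - (-41/72) = 1.
So G(x) = 4*x**3/9 - 5*x/4 + 1.
Check: d/dx[4*x**3/9 - 5*x/4 + 1] = 4*x**2/3 - 5/4, which equals G'(x).

G(x) = 4*x**3/9 - 5*x/4 + 1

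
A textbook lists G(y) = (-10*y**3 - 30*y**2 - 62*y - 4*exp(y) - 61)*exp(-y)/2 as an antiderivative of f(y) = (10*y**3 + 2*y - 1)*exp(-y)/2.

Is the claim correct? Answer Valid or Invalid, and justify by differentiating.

Valid - differentiating G returns exactly f.

d/dy[G] = (10*y**3 + 2*y - 1)*exp(-y)/2
This equals f(y) exactly, so the claim holds.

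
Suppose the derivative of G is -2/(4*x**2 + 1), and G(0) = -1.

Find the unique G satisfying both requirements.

Whatever form G(x) takes, its d/dx must return the stated G'(x).
A general antiderivative is -atan(2*x) + C.
The condition gives C = -1 - (0) = -1.
So G(x) = -atan(2*x) - 1.
Check: d/dx[-atan(2*x) - 1] = -2/(4*x**2 + 1) = G'(x).

G(x) = -atan(2*x) - 1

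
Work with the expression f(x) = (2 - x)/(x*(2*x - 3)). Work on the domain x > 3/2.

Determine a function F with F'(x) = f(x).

An antiderivative is F(x) = -2*log(x)/3 + log(x - 3/2)/6.

The denominator factors as x*(2*x - 3); partial fractions split f into directly integrable pieces: 1/(3*(2*x - 3)) - 2/(3*x).
Check: d/dx[-2*log(x)/3 + log(x - 3/2)/6] = (2 - x)/(2*x**2 - 3*x), which equals f(x).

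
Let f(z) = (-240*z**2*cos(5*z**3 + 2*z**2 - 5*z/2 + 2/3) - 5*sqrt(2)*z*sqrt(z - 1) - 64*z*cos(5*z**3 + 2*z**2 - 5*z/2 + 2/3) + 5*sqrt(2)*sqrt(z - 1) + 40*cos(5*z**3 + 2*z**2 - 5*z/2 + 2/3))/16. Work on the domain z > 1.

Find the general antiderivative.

F(z) = (-sqrt(2)*(z - 1)**(5/2) - 8*sin(5*z**3 + 2*z**2 - 5*z/2 + 2/3))/8 + C

Check any antiderivative F(z) by computing F'(z) and comparing it with f(z).
Check: d/dz[(-sqrt(2)*(z - 1)**(5/2) - 8*sin(5*z**3 + 2*z**2 - 5*z/2 + 2/3))/8] = -15*z**2*cos(5*z**3 + 2*z**2 - 5*z/2 + 2/3) - 5*sqrt(2)*z*sqrt(z - 1)/16 - 4*z*cos(5*z**3 + 2*z**2 - 5*z/2 + 2/3) + 5*sqrt(2)*sqrt(z - 1)/16 + 5*cos(5*z**3 + 2*z**2 - 5*z/2 + 2/3)/2, which equals f(z).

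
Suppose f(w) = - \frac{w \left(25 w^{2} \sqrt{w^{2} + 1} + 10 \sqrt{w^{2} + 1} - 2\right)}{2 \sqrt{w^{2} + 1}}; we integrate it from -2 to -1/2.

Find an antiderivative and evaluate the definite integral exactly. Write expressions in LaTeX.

Whatever form F(w) takes, F'(w) = f(w) is non-negotiable.
F(w) = - \frac{25 w^{4}}{8} - \frac{5 w^{2}}{2} + \frac{\sqrt{4 w^{2} + 4}}{2} is an antiderivative of f.
Check: d/dw[- \frac{25 w^{4}}{8} - \frac{5 w^{2}}{2} + \frac{\sqrt{4 w^{2} + 4}}{2}] = \frac{- 25 w^{3} \sqrt{w^{2} + 1} - 10 w \sqrt{w^{2} + 1} + 2 w}{2 \sqrt{w^{2} + 1}}, which equals f(w).
F(-1/2) = - \frac{105}{128} + \frac{\sqrt{5}}{2}; F(-2) = -60 + \sqrt{5}.
Integral = F(-1/2) - F(-2) = \frac{7575}{128} - \frac{\sqrt{5}}{2}.

Antiderivative: F(w) = - \frac{25 w^{4}}{8} - \frac{5 w^{2}}{2} + \frac{\sqrt{4 w^{2} + 4}}{2}; value = \frac{7575}{128} - \frac{\sqrt{5}}{2}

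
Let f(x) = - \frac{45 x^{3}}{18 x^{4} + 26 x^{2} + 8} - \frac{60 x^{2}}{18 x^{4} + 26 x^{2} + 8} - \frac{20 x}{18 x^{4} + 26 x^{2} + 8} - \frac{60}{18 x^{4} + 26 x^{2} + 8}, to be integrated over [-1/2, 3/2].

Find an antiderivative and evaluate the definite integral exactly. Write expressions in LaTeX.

Antiderivative: F(x) = - \frac{5 \log{\left(2 x^{2} + 2 \right)}}{4} - 5 \operatorname{atan}{\left(\frac{3 x}{2} \right)}; value = - 5 \operatorname{atan}{\left(\frac{9}{4} \right)} - 5 \operatorname{atan}{\left(\frac{3}{4} \right)} - \frac{5 \log{\left(\frac{13}{2} \right)}}{4} + \frac{5 \log{\left(\frac{5}{2} \right)}}{4}

Integrate term by term and add the pieces.
F(x) = - \frac{5 \log{\left(2 x^{2} + 2 \right)}}{4} - 5 \operatorname{atan}{\left(\frac{3 x}{2} \right)} is an antiderivative of f.
Check: d/dx[- \frac{5 \log{\left(2 x^{2} + 2 \right)}}{4} - 5 \operatorname{atan}{\left(\frac{3 x}{2} \right)}] = \frac{- 45 x^{3} - 60 x^{2} - 20 x - 60}{18 x^{4} + 26 x^{2} + 8}, which equals f(x).
F(3/2) = - 5 \operatorname{atan}{\left(\frac{9}{4} \right)} - \frac{5 \log{\left(\frac{13}{2} \right)}}{4}; F(-1/2) = - \frac{5 \log{\left(\frac{5}{2} \right)}}{4} + 5 \operatorname{atan}{\left(\frac{3}{4} \right)}.
Integral = F(3/2) - F(-1/2) = - 5 \operatorname{atan}{\left(\frac{9}{4} \right)} - 5 \operatorname{atan}{\left(\frac{3}{4} \right)} - \frac{5 \log{\left(\frac{13}{2} \right)}}{4} + \frac{5 \log{\left(\frac{5}{2} \right)}}{4}.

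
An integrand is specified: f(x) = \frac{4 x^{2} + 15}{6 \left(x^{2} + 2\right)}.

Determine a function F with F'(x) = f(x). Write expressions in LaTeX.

An antiderivative is F(x) = \frac{8 x + 7 \sqrt{2} \operatorname{atan}{\left(\frac{\sqrt{2} x}{2} \right)}}{12}.

Differentiate the proposed F(x) back; it has to land on f(x) exactly.
Check: d/dx[\frac{8 x + 7 \sqrt{2} \operatorname{atan}{\left(\frac{\sqrt{2} x}{2} \right)}}{12}] = \frac{4 x^{2} + 15}{6 x^{2} + 12}, which equals f(x).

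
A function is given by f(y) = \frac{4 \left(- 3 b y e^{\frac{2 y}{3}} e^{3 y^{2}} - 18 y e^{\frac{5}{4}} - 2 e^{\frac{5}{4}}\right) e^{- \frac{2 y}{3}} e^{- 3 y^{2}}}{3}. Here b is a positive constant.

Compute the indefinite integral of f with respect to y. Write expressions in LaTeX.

A candidate is checked by its d/dy: the result must match f(y).
Check: d/dy[- 2 \left(b y^{2} - 2 e^{\frac{5}{4}} e^{- \frac{2 y}{3}} e^{- 3 y^{2}}\right)] = \frac{\left(- 12 b y e^{\frac{2 y}{3}} e^{3 y^{2}} - 72 y e^{\frac{5}{4}} - 8 e^{\frac{5}{4}}\right) e^{- \frac{2 y}{3}} e^{- 3 y^{2}}}{3}, which equals f(y).

F(y) = - 2 \left(b y^{2} - 2 e^{\frac{5}{4}} e^{- \frac{2 y}{3}} e^{- 3 y^{2}}\right) + C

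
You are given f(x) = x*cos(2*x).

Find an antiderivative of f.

Check any antiderivative F(x) by computing F'(x) and comparing it with f(x).
Check: d/dx[x*sin(2*x)/2 + cos(2*x)/4] = x*cos(2*x) = f(x).

An antiderivative is F(x) = x*sin(2*x)/2 + cos(2*x)/4.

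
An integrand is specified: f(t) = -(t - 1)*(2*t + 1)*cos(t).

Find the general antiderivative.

Check any antiderivative F(t) by computing F'(t) and comparing it with f(t).
Check: d/dt[-2*t**2*sin(t) + t*sin(t) - 4*t*cos(t) + 5*sin(t) + cos(t)] = -2*t**2*cos(t) + t*cos(t) + cos(t), which equals f(t).

F(t) = -2*t**2*sin(t) + t*sin(t) - 4*t*cos(t) + 5*sin(t) + cos(t) + C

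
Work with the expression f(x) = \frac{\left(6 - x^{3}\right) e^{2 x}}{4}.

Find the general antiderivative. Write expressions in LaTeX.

Recognize the product-rule pattern: f = u'v + uv' with u = - \frac{x^{3}}{8} + \frac{3 x^{2}}{16} - \frac{3 x}{16} + \frac{27}{32}, v = e^{2 x}, so integration by parts undoes it.
Check: d/dx[\frac{\left(- 4 x^{3} + 6 x^{2} - 6 x + 27\right) e^{2 x}}{32}] = - \frac{x^{3} e^{2 x}}{4} + \frac{3 e^{2 x}}{2}, which equals f(x).

F(x) = \frac{\left(- 4 x^{3} + 6 x^{2} - 6 x + 27\right) e^{2 x}}{32} + C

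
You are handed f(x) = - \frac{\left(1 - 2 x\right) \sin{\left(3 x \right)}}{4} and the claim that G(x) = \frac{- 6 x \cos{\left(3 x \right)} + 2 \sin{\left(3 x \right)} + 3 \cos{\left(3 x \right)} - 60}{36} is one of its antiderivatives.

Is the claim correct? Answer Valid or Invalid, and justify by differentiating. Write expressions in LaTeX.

d/dx[G] = \frac{x \sin{\left(3 x \right)}}{2} - \frac{\sin{\left(3 x \right)}}{4}
This equals f(x) exactly, so the claim holds.

Valid. The derivative of G reproduces f.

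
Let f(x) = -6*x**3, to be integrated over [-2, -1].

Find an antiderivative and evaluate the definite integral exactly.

An antiderivative F(x) passes only if d/dx[F] lands on f(x) exactly.
F(x) = -3*x**4/2 is an antiderivative of f.
Check: d/dx[-3*x**4/2] = -6*x**3 = f(x).
F(-1) = -3/2; F(-2) = -24.
Integral = F(-1) - F(-2) = 45/2.

Antiderivative: F(x) = -3*x**4/2; value = 45/2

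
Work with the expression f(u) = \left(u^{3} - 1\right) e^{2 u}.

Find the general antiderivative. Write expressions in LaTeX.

f has the shape v'r + vr' for v = \frac{u^{3}}{2} - \frac{3 u^{2}}{4} + \frac{3 u}{4} - \frac{7}{8} and r = e^{2 u} — it is the derivative of the product v*r.
Check: d/du[\frac{\left(4 u^{3} - 6 u^{2} + 6 u - 7\right) e^{2 u}}{8}] = u^{3} e^{2 u} - e^{2 u}, which equals f(u).

F(u) = \frac{\left(4 u^{3} - 6 u^{2} + 6 u - 7\right) e^{2 u}}{8} + C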